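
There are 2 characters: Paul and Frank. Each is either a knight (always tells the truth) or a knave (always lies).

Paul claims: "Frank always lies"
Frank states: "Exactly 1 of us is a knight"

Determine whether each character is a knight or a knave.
Paul is a knave.
Frank is a knight.

Verification:
- Paul (knave) says "Frank always lies" - this is FALSE (a lie) because Frank is a knight.
- Frank (knight) says "Exactly 1 of us is a knight" - this is TRUE because there are 1 knights.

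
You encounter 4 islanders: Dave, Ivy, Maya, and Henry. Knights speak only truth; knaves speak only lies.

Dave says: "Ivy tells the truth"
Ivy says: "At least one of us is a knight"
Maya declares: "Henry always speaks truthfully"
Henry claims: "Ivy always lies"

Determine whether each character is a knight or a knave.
Dave is a knight.
Ivy is a knight.
Maya is a knave.
Henry is a knave.

Verification:
- Dave (knight) says "Ivy tells the truth" - this is TRUE because Ivy is a knight.
- Ivy (knight) says "At least one of us is a knight" - this is TRUE because Dave and Ivy are knights.
- Maya (knave) says "Henry always speaks truthfully" - this is FALSE (a lie) because Henry is a knave.
- Henry (knave) says "Ivy always lies" - this is FALSE (a lie) because Ivy is a knight.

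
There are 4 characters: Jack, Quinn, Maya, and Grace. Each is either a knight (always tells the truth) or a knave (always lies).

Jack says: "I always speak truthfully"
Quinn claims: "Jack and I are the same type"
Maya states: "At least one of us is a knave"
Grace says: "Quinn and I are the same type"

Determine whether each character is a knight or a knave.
Jack is a knight.
Quinn is a knight.
Maya is a knight.
Grace is a knave.

Verification:
- Jack (knight) says "I always speak truthfully" - this is TRUE because Jack is a knight.
- Quinn (knight) says "Jack and I are the same type" - this is TRUE because Quinn is a knight and Jack is a knight.
- Maya (knight) says "At least one of us is a knave" - this is TRUE because Grace is a knave.
- Grace (knave) says "Quinn and I are the same type" - this is FALSE (a lie) because Grace is a knave and Quinn is a knight.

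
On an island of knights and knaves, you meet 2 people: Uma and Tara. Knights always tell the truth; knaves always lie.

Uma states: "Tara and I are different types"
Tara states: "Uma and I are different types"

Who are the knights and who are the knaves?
Uma is a knave.
Tara is a knave.

Verification:
- Uma (knave) says "Tara and I are different types" - this is FALSE (a lie) because Uma is a knave and Tara is a knave.
- Tara (knave) says "Uma and I are different types" - this is FALSE (a lie) because Tara is a knave and Uma is a knave.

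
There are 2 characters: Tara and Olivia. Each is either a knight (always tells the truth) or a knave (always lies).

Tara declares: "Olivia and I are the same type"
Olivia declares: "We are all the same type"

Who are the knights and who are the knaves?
Tara is a knight.
Olivia is a knight.

Verification:
- Tara (knight) says "Olivia and I are the same type" - this is TRUE because Tara is a knight and Olivia is a knight.
- Olivia (knight) says "We are all the same type" - this is TRUE because Tara and Olivia are knights.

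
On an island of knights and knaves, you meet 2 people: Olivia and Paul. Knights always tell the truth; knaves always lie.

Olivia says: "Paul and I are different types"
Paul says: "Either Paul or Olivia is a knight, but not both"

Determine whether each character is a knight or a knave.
Olivia is a knave.
Paul is a knave.

Verification:
- Olivia (knave) says "Paul and I are different types" - this is FALSE (a lie) because Olivia is a knave and Paul is a knave.
- Paul (knave) says "Either Paul or Olivia is a knight, but not both" - this is FALSE (a lie) because Paul is a knave and Olivia is a knave.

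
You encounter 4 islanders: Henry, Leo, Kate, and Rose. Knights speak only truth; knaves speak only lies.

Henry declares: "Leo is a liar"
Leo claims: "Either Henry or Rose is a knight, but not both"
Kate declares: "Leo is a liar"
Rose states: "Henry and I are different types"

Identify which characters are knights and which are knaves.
Henry is a knave.
Leo is a knight.
Kate is a knave.
Rose is a knight.

Verification:
- Henry (knave) says "Leo is a liar" - this is FALSE (a lie) because Leo is a knight.
- Leo (knight) says "Either Henry or Rose is a knight, but not both" - this is TRUE because Henry is a knave and Rose is a knight.
- Kate (knave) says "Leo is a liar" - this is FALSE (a lie) because Leo is a knight.
- Rose (knight) says "Henry and I are different types" - this is TRUE because Rose is a knight and Henry is a knave.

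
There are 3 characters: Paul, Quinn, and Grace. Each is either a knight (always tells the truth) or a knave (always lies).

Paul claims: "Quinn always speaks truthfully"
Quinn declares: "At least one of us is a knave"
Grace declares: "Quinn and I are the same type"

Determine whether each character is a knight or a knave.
Paul is a knight.
Quinn is a knight.
Grace is a knave.

Verification:
- Paul (knight) says "Quinn always speaks truthfully" - this is TRUE because Quinn is a knight.
- Quinn (knight) says "At least one of us is a knave" - this is TRUE because Grace is a knave.
- Grace (knave) says "Quinn and I are the same type" - this is FALSE (a lie) because Grace is a knave and Quinn is a knight.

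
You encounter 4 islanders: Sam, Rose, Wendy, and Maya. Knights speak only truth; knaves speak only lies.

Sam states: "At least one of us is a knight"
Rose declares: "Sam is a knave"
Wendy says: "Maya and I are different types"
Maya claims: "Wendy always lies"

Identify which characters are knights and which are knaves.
Sam is a knight.
Rose is a knave.
Wendy is a knight.
Maya is a knave.

Verification:
- Sam (knight) says "At least one of us is a knight" - this is TRUE because Sam and Wendy are knights.
- Rose (knave) says "Sam is a knave" - this is FALSE (a lie) because Sam is a knight.
- Wendy (knight) says "Maya and I are different types" - this is TRUE because Wendy is a knight and Maya is a knave.
- Maya (knave) says "Wendy always lies" - this is FALSE (a lie) because Wendy is a knight.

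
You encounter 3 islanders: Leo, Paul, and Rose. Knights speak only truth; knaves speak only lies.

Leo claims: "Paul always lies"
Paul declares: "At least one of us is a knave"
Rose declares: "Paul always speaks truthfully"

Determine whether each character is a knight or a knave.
Leo is a knave.
Paul is a knight.
Rose is a knight.

Verification:
- Leo (knave) says "Paul always lies" - this is FALSE (a lie) because Paul is a knight.
- Paul (knight) says "At least one of us is a knave" - this is TRUE because Leo is a knave.
- Rose (knight) says "Paul always speaks truthfully" - this is TRUE because Paul is a knight.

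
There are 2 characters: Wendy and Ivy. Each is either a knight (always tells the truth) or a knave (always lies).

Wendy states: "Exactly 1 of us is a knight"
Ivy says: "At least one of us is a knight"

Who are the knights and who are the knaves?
Wendy is a knave.
Ivy is a knave.

Verification:
- Wendy (knave) says "Exactly 1 of us is a knight" - this is FALSE (a lie) because there are 0 knights.
- Ivy (knave) says "At least one of us is a knight" - this is FALSE (a lie) because no one is a knight.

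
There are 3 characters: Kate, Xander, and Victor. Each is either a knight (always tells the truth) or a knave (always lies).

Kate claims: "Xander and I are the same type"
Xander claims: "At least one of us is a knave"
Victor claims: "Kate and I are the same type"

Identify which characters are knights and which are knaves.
Kate is a knight.
Xander is a knight.
Victor is a knave.

Verification:
- Kate (knight) says "Xander and I are the same type" - this is TRUE because Kate is a knight and Xander is a knight.
- Xander (knight) says "At least one of us is a knave" - this is TRUE because Victor is a knave.
- Victor (knave) says "Kate and I are the same type" - this is FALSE (a lie) because Victor is a knave and Kate is a knight.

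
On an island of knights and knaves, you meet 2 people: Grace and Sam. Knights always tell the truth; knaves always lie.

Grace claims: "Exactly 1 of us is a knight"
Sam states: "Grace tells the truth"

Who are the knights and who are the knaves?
Grace is a knave.
Sam is a knave.

Verification:
- Grace (knave) says "Exactly 1 of us is a knight" - this is FALSE (a lie) because there are 0 knights.
- Sam (knave) says "Grace tells the truth" - this is FALSE (a lie) because Grace is a knave.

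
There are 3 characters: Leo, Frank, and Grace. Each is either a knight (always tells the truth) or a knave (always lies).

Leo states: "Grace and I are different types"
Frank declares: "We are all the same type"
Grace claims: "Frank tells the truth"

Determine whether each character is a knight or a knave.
Leo is a knight.
Frank is a knave.
Grace is a knave.

Verification:
- Leo (knight) says "Grace and I are different types" - this is TRUE because Leo is a knight and Grace is a knave.
- Frank (knave) says "We are all the same type" - this is FALSE (a lie) because Leo is a knight and Frank and Grace are knaves.
- Grace (knave) says "Frank tells the truth" - this is FALSE (a lie) because Frank is a knave.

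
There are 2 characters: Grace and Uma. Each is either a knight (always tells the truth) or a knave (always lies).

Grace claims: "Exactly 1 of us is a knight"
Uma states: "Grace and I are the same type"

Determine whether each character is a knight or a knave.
Grace is a knight.
Uma is a knave.

Verification:
- Grace (knight) says "Exactly 1 of us is a knight" - this is TRUE because there are 1 knights.
- Uma (knave) says "Grace and I are the same type" - this is FALSE (a lie) because Uma is a knave and Grace is a knight.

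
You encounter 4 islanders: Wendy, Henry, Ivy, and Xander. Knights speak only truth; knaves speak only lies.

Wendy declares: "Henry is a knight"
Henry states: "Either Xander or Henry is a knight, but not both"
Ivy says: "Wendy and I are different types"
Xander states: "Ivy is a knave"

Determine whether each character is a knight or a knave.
Wendy is a knave.
Henry is a knave.
Ivy is a knight.
Xander is a knave.

Verification:
- Wendy (knave) says "Henry is a knight" - this is FALSE (a lie) because Henry is a knave.
- Henry (knave) says "Either Xander or Henry is a knight, but not both" - this is FALSE (a lie) because Xander is a knave and Henry is a knave.
- Ivy (knight) says "Wendy and I are different types" - this is TRUE because Ivy is a knight and Wendy is a knave.
- Xander (knave) says "Ivy is a knave" - this is FALSE (a lie) because Ivy is a knight.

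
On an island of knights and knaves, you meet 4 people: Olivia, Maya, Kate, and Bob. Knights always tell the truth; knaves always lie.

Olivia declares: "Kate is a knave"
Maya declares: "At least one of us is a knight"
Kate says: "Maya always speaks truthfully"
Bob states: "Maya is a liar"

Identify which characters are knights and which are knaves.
Olivia is a knave.
Maya is a knight.
Kate is a knight.
Bob is a knave.

Verification:
- Olivia (knave) says "Kate is a knave" - this is FALSE (a lie) because Kate is a knight.
- Maya (knight) says "At least one of us is a knight" - this is TRUE because Maya and Kate are knights.
- Kate (knight) says "Maya always speaks truthfully" - this is TRUE because Maya is a knight.
- Bob (knave) says "Maya is a liar" - this is FALSE (a lie) because Maya is a knight.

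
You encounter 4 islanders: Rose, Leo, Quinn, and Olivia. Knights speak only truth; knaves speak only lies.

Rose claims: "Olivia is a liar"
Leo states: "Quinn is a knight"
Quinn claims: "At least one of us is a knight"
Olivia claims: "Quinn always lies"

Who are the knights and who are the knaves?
Rose is a knight.
Leo is a knight.
Quinn is a knight.
Olivia is a knave.

Verification:
- Rose (knight) says "Olivia is a liar" - this is TRUE because Olivia is a knave.
- Leo (knight) says "Quinn is a knight" - this is TRUE because Quinn is a knight.
- Quinn (knight) says "At least one of us is a knight" - this is TRUE because Rose, Leo, and Quinn are knights.
- Olivia (knave) says "Quinn always lies" - this is FALSE (a lie) because Quinn is a knight.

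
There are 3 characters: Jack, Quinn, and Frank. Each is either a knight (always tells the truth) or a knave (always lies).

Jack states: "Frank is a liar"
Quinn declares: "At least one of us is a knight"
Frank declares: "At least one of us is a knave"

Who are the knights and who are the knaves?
Jack is a knave.
Quinn is a knight.
Frank is a knight.

Verification:
- Jack (knave) says "Frank is a liar" - this is FALSE (a lie) because Frank is a knight.
- Quinn (knight) says "At least one of us is a knight" - this is TRUE because Quinn and Frank are knights.
- Frank (knight) says "At least one of us is a knave" - this is TRUE because Jack is a knave.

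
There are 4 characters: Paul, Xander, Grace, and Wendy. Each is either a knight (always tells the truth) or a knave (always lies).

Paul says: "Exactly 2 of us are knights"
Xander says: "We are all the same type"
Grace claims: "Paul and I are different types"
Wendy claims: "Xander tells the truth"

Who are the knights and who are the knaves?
Paul is a knave.
Xander is a knave.
Grace is a knight.
Wendy is a knave.

Verification:
- Paul (knave) says "Exactly 2 of us are knights" - this is FALSE (a lie) because there are 1 knights.
- Xander (knave) says "We are all the same type" - this is FALSE (a lie) because Grace is a knight and Paul, Xander, and Wendy are knaves.
- Grace (knight) says "Paul and I are different types" - this is TRUE because Grace is a knight and Paul is a knave.
- Wendy (knave) says "Xander tells the truth" - this is FALSE (a lie) because Xander is a knave.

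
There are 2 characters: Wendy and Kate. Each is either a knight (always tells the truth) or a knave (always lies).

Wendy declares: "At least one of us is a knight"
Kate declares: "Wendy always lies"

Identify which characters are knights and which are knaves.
Wendy is a knight.
Kate is a knave.

Verification:
- Wendy (knight) says "At least one of us is a knight" - this is TRUE because Wendy is a knight.
- Kate (knave) says "Wendy always lies" - this is FALSE (a lie) because Wendy is a knight.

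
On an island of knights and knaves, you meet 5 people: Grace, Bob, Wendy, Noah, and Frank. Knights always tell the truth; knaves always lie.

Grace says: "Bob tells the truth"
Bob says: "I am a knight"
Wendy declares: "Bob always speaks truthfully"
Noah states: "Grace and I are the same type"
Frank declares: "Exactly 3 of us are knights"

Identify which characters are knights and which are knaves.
Grace is a knight.
Bob is a knight.
Wendy is a knight.
Noah is a knight.
Frank is a knave.

Verification:
- Grace (knight) says "Bob tells the truth" - this is TRUE because Bob is a knight.
- Bob (knight) says "I am a knight" - this is TRUE because Bob is a knight.
- Wendy (knight) says "Bob always speaks truthfully" - this is TRUE because Bob is a knight.
- Noah (knight) says "Grace and I are the same type" - this is TRUE because Noah is a knight and Grace is a knight.
- Frank (knave) says "Exactly 3 of us are knights" - this is FALSE (a lie) because there are 4 knights.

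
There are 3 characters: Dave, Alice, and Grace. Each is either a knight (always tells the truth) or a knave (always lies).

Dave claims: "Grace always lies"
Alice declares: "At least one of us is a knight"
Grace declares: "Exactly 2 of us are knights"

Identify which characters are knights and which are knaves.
Dave is a knave.
Alice is a knight.
Grace is a knight.

Verification:
- Dave (knave) says "Grace always lies" - this is FALSE (a lie) because Grace is a knight.
- Alice (knight) says "At least one of us is a knight" - this is TRUE because Alice and Grace are knights.
- Grace (knight) says "Exactly 2 of us are knights" - this is TRUE because there are 2 knights.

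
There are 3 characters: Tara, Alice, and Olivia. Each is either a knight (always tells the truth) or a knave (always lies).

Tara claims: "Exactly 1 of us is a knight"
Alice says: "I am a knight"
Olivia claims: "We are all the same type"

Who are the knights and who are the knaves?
Tara is a knight.
Alice is a knave.
Olivia is a knave.

Verification:
- Tara (knight) says "Exactly 1 of us is a knight" - this is TRUE because there are 1 knights.
- Alice (knave) says "I am a knight" - this is FALSE (a lie) because Alice is a knave.
- Olivia (knave) says "We are all the same type" - this is FALSE (a lie) because Tara is a knight and Alice and Olivia are knaves.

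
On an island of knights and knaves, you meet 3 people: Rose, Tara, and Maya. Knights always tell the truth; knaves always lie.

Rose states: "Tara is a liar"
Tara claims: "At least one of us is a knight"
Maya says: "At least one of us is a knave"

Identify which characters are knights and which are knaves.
Rose is a knave.
Tara is a knight.
Maya is a knight.

Verification:
- Rose (knave) says "Tara is a liar" - this is FALSE (a lie) because Tara is a knight.
- Tara (knight) says "At least one of us is a knight" - this is TRUE because Tara and Maya are knights.
- Maya (knight) says "At least one of us is a knave" - this is TRUE because Rose is a knave.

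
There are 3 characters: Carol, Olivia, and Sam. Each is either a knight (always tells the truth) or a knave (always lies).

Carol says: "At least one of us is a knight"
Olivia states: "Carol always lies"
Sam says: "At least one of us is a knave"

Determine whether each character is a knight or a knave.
Carol is a knight.
Olivia is a knave.
Sam is a knight.

Verification:
- Carol (knight) says "At least one of us is a knight" - this is TRUE because Carol and Sam are knights.
- Olivia (knave) says "Carol always lies" - this is FALSE (a lie) because Carol is a knight.
- Sam (knight) says "At least one of us is a knave" - this is TRUE because Olivia is a knave.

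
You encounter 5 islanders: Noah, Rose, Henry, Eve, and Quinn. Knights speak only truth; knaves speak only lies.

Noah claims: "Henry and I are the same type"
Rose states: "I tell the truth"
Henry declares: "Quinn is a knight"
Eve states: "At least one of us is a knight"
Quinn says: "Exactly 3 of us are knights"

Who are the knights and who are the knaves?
Noah is a knave.
Rose is a knave.
Henry is a knight.
Eve is a knight.
Quinn is a knight.

Verification:
- Noah (knave) says "Henry and I are the same type" - this is FALSE (a lie) because Noah is a knave and Henry is a knight.
- Rose (knave) says "I tell the truth" - this is FALSE (a lie) because Rose is a knave.
- Henry (knight) says "Quinn is a knight" - this is TRUE because Quinn is a knight.
- Eve (knight) says "At least one of us is a knight" - this is TRUE because Henry, Eve, and Quinn are knights.
- Quinn (knight) says "Exactly 3 of us are knights" - this is TRUE because there are 3 knights.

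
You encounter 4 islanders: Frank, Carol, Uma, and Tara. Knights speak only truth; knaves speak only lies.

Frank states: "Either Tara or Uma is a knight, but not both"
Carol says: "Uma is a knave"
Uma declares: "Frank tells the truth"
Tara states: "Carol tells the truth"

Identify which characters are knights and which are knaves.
Frank is a knight.
Carol is a knave.
Uma is a knight.
Tara is a knave.

Verification:
- Frank (knight) says "Either Tara or Uma is a knight, but not both" - this is TRUE because Tara is a knave and Uma is a knight.
- Carol (knave) says "Uma is a knave" - this is FALSE (a lie) because Uma is a knight.
- Uma (knight) says "Frank tells the truth" - this is TRUE because Frank is a knight.
- Tara (knave) says "Carol tells the truth" - this is FALSE (a lie) because Carol is a knave.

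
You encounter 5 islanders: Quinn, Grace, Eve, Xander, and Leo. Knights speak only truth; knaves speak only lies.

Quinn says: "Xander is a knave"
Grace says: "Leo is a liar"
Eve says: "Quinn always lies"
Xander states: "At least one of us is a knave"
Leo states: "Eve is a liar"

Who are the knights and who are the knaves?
Quinn is a knave.
Grace is a knight.
Eve is a knight.
Xander is a knight.
Leo is a knave.

Verification:
- Quinn (knave) says "Xander is a knave" - this is FALSE (a lie) because Xander is a knight.
- Grace (knight) says "Leo is a liar" - this is TRUE because Leo is a knave.
- Eve (knight) says "Quinn always lies" - this is TRUE because Quinn is a knave.
- Xander (knight) says "At least one of us is a knave" - this is TRUE because Quinn and Leo are knaves.
- Leo (knave) says "Eve is a liar" - this is FALSE (a lie) because Eve is a knight.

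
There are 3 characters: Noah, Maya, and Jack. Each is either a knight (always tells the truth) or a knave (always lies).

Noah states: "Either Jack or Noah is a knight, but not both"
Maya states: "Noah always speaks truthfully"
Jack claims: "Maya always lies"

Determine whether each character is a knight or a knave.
Noah is a knight.
Maya is a knight.
Jack is a knave.

Verification:
- Noah (knight) says "Either Jack or Noah is a knight, but not both" - this is TRUE because Jack is a knave and Noah is a knight.
- Maya (knight) says "Noah always speaks truthfully" - this is TRUE because Noah is a knight.
- Jack (knave) says "Maya always lies" - this is FALSE (a lie) because Maya is a knight.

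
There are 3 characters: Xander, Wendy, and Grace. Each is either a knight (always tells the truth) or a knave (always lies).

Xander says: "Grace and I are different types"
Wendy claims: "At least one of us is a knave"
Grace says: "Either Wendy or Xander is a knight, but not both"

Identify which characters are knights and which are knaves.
Xander is a knight.
Wendy is a knight.
Grace is a knave.

Verification:
- Xander (knight) says "Grace and I are different types" - this is TRUE because Xander is a knight and Grace is a knave.
- Wendy (knight) says "At least one of us is a knave" - this is TRUE because Grace is a knave.
- Grace (knave) says "Either Wendy or Xander is a knight, but not both" - this is FALSE (a lie) because Wendy is a knight and Xander is a knight.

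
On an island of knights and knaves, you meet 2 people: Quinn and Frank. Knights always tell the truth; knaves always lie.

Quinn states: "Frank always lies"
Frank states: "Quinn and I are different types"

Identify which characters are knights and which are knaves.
Quinn is a knave.
Frank is a knight.

Verification:
- Quinn (knave) says "Frank always lies" - this is FALSE (a lie) because Frank is a knight.
- Frank (knight) says "Quinn and I are different types" - this is TRUE because Frank is a knight and Quinn is a knave.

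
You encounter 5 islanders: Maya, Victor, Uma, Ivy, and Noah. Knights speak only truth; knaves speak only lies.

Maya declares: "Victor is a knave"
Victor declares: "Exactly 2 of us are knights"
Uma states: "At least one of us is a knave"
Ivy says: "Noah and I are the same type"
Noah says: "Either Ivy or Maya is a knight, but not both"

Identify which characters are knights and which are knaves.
Maya is a knight.
Victor is a knave.
Uma is a knight.
Ivy is a knave.
Noah is a knight.

Verification:
- Maya (knight) says "Victor is a knave" - this is TRUE because Victor is a knave.
- Victor (knave) says "Exactly 2 of us are knights" - this is FALSE (a lie) because there are 3 knights.
- Uma (knight) says "At least one of us is a knave" - this is TRUE because Victor and Ivy are knaves.
- Ivy (knave) says "Noah and I are the same type" - this is FALSE (a lie) because Ivy is a knave and Noah is a knight.
- Noah (knight) says "Either Ivy or Maya is a knight, but not both" - this is TRUE because Ivy is a knave and Maya is a knight.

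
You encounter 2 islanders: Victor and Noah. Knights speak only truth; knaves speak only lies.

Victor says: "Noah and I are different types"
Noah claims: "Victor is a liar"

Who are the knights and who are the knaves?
Victor is a knight.
Noah is a knave.

Verification:
- Victor (knight) says "Noah and I are different types" - this is TRUE because Victor is a knight and Noah is a knave.
- Noah (knave) says "Victor is a liar" - this is FALSE (a lie) because Victor is a knight.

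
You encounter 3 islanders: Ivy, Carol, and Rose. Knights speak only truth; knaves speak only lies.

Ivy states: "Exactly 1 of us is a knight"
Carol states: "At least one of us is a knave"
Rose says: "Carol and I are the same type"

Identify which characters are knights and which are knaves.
Ivy is a knave.
Carol is a knight.
Rose is a knight.

Verification:
- Ivy (knave) says "Exactly 1 of us is a knight" - this is FALSE (a lie) because there are 2 knights.
- Carol (knight) says "At least one of us is a knave" - this is TRUE because Ivy is a knave.
- Rose (knight) says "Carol and I are the same type" - this is TRUE because Rose is a knight and Carol is a knight.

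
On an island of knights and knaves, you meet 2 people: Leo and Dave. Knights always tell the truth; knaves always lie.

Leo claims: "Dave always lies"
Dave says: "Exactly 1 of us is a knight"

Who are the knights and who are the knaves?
Leo is a knave.
Dave is a knight.

Verification:
- Leo (knave) says "Dave always lies" - this is FALSE (a lie) because Dave is a knight.
- Dave (knight) says "Exactly 1 of us is a knight" - this is TRUE because there are 1 knights.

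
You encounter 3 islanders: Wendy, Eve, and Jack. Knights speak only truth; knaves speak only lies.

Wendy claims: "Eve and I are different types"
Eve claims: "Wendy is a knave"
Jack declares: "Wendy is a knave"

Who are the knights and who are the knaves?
Wendy is a knight.
Eve is a knave.
Jack is a knave.

Verification:
- Wendy (knight) says "Eve and I are different types" - this is TRUE because Wendy is a knight and Eve is a knave.
- Eve (knave) says "Wendy is a knave" - this is FALSE (a lie) because Wendy is a knight.
- Jack (knave) says "Wendy is a knave" - this is FALSE (a lie) because Wendy is a knight.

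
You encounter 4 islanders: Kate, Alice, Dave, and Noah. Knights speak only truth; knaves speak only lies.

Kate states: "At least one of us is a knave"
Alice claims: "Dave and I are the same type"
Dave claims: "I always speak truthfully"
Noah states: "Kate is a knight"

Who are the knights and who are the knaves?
Kate is a knight.
Alice is a knave.
Dave is a knight.
Noah is a knight.

Verification:
- Kate (knight) says "At least one of us is a knave" - this is TRUE because Alice is a knave.
- Alice (knave) says "Dave and I are the same type" - this is FALSE (a lie) because Alice is a knave and Dave is a knight.
- Dave (knight) says "I always speak truthfully" - this is TRUE because Dave is a knight.
- Noah (knight) says "Kate is a knight" - this is TRUE because Kate is a knight.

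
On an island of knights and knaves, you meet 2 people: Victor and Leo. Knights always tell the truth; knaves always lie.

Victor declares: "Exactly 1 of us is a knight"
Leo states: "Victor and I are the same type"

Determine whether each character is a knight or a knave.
Victor is a knight.
Leo is a knave.

Verification:
- Victor (knight) says "Exactly 1 of us is a knight" - this is TRUE because there are 1 knights.
- Leo (knave) says "Victor and I are the same type" - this is FALSE (a lie) because Leo is a knave and Victor is a knight.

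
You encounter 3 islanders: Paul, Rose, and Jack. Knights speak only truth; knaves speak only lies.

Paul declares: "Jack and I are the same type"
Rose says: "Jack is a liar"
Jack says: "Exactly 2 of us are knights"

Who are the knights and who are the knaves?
Paul is a knight.
Rose is a knave.
Jack is a knight.

Verification:
- Paul (knight) says "Jack and I are the same type" - this is TRUE because Paul is a knight and Jack is a knight.
- Rose (knave) says "Jack is a liar" - this is FALSE (a lie) because Jack is a knight.
- Jack (knight) says "Exactly 2 of us are knights" - this is TRUE because there are 2 knights.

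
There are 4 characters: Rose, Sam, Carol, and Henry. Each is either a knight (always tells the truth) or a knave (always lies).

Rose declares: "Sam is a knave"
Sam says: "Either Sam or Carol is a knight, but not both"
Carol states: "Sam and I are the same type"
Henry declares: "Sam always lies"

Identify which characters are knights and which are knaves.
Rose is a knave.
Sam is a knight.
Carol is a knave.
Henry is a knave.

Verification:
- Rose (knave) says "Sam is a knave" - this is FALSE (a lie) because Sam is a knight.
- Sam (knight) says "Either Sam or Carol is a knight, but not both" - this is TRUE because Sam is a knight and Carol is a knave.
- Carol (knave) says "Sam and I are the same type" - this is FALSE (a lie) because Carol is a knave and Sam is a knight.
- Henry (knave) says "Sam always lies" - this is FALSE (a lie) because Sam is a knight.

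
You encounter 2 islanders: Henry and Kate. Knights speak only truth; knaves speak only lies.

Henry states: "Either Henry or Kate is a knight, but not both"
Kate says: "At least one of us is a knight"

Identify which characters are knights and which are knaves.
Henry is a knave.
Kate is a knave.

Verification:
- Henry (knave) says "Either Henry or Kate is a knight, but not both" - this is FALSE (a lie) because Henry is a knave and Kate is a knave.
- Kate (knave) says "At least one of us is a knight" - this is FALSE (a lie) because no one is a knight.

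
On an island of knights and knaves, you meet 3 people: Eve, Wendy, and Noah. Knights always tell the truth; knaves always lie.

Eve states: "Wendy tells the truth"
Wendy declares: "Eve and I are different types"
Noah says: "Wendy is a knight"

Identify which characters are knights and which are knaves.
Eve is a knave.
Wendy is a knave.
Noah is a knave.

Verification:
- Eve (knave) says "Wendy tells the truth" - this is FALSE (a lie) because Wendy is a knave.
- Wendy (knave) says "Eve and I are different types" - this is FALSE (a lie) because Wendy is a knave and Eve is a knave.
- Noah (knave) says "Wendy is a knight" - this is FALSE (a lie) because Wendy is a knave.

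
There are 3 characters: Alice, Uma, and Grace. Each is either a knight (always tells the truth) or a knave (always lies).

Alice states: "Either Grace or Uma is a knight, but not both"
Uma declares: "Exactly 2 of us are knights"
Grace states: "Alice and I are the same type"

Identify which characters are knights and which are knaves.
Alice is a knight.
Uma is a knight.
Grace is a knave.

Verification:
- Alice (knight) says "Either Grace or Uma is a knight, but not both" - this is TRUE because Grace is a knave and Uma is a knight.
- Uma (knight) says "Exactly 2 of us are knights" - this is TRUE because there are 2 knights.
- Grace (knave) says "Alice and I are the same type" - this is FALSE (a lie) because Grace is a knave and Alice is a knight.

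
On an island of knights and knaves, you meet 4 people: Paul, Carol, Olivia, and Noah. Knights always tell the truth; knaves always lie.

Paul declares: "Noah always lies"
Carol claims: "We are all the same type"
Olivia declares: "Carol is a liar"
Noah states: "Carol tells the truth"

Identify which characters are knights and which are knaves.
Paul is a knight.
Carol is a knave.
Olivia is a knight.
Noah is a knave.

Verification:
- Paul (knight) says "Noah always lies" - this is TRUE because Noah is a knave.
- Carol (knave) says "We are all the same type" - this is FALSE (a lie) because Paul and Olivia are knights and Carol and Noah are knaves.
- Olivia (knight) says "Carol is a liar" - this is TRUE because Carol is a knave.
- Noah (knave) says "Carol tells the truth" - this is FALSE (a lie) because Carol is a knave.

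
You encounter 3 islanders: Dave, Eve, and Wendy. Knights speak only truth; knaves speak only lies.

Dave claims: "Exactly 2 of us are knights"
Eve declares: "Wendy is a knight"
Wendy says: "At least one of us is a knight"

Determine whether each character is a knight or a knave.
Dave is a knave.
Eve is a knave.
Wendy is a knave.

Verification:
- Dave (knave) says "Exactly 2 of us are knights" - this is FALSE (a lie) because there are 0 knights.
- Eve (knave) says "Wendy is a knight" - this is FALSE (a lie) because Wendy is a knave.
- Wendy (knave) says "At least one of us is a knight" - this is FALSE (a lie) because no one is a knight.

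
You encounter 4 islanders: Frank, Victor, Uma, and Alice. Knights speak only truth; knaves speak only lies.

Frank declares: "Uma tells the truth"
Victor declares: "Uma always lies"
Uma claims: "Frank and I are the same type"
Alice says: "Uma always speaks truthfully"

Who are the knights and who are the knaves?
Frank is a knight.
Victor is a knave.
Uma is a knight.
Alice is a knight.

Verification:
- Frank (knight) says "Uma tells the truth" - this is TRUE because Uma is a knight.
- Victor (knave) says "Uma always lies" - this is FALSE (a lie) because Uma is a knight.
- Uma (knight) says "Frank and I are the same type" - this is TRUE because Uma is a knight and Frank is a knight.
- Alice (knight) says "Uma always speaks truthfully" - this is TRUE because Uma is a knight.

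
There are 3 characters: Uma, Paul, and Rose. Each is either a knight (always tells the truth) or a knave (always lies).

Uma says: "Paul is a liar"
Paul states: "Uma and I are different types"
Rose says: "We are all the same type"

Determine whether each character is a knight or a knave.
Uma is a knave.
Paul is a knight.
Rose is a knave.

Verification:
- Uma (knave) says "Paul is a liar" - this is FALSE (a lie) because Paul is a knight.
- Paul (knight) says "Uma and I are different types" - this is TRUE because Paul is a knight and Uma is a knave.
- Rose (knave) says "We are all the same type" - this is FALSE (a lie) because Paul is a knight and Uma and Rose are knaves.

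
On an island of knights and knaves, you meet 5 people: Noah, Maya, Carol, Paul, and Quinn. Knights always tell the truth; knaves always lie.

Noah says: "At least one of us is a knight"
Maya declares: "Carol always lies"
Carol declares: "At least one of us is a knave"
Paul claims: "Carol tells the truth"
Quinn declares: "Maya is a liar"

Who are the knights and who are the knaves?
Noah is a knight.
Maya is a knave.
Carol is a knight.
Paul is a knight.
Quinn is a knight.

Verification:
- Noah (knight) says "At least one of us is a knight" - this is TRUE because Noah, Carol, Paul, and Quinn are knights.
- Maya (knave) says "Carol always lies" - this is FALSE (a lie) because Carol is a knight.
- Carol (knight) says "At least one of us is a knave" - this is TRUE because Maya is a knave.
- Paul (knight) says "Carol tells the truth" - this is TRUE because Carol is a knight.
- Quinn (knight) says "Maya is a liar" - this is TRUE because Maya is a knave.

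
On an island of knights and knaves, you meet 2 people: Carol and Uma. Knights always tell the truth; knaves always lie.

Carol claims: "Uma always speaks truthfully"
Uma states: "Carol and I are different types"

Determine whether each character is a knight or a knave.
Carol is a knave.
Uma is a knave.

Verification:
- Carol (knave) says "Uma always speaks truthfully" - this is FALSE (a lie) because Uma is a knave.
- Uma (knave) says "Carol and I are different types" - this is FALSE (a lie) because Uma is a knave and Carol is a knave.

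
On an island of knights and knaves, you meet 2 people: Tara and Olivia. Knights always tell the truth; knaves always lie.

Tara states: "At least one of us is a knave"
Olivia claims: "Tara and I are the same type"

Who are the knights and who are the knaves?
Tara is a knight.
Olivia is a knave.

Verification:
- Tara (knight) says "At least one of us is a knave" - this is TRUE because Olivia is a knave.
- Olivia (knave) says "Tara and I are the same type" - this is FALSE (a lie) because Olivia is a knave and Tara is a knight.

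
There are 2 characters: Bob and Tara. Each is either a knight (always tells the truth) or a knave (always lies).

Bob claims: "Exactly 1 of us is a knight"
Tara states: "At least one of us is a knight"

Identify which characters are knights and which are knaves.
Bob is a knave.
Tara is a knave.

Verification:
- Bob (knave) says "Exactly 1 of us is a knight" - this is FALSE (a lie) because there are 0 knights.
- Tara (knave) says "At least one of us is a knight" - this is FALSE (a lie) because no one is a knight.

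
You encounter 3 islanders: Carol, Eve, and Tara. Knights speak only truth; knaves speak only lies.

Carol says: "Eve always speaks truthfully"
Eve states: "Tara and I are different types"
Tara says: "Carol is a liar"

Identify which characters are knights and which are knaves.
Carol is a knight.
Eve is a knight.
Tara is a knave.

Verification:
- Carol (knight) says "Eve always speaks truthfully" - this is TRUE because Eve is a knight.
- Eve (knight) says "Tara and I are different types" - this is TRUE because Eve is a knight and Tara is a knave.
- Tara (knave) says "Carol is a liar" - this is FALSE (a lie) because Carol is a knight.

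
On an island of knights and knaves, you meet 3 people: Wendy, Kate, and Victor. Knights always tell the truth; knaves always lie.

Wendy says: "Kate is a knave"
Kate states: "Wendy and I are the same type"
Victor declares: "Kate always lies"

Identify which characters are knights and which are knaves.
Wendy is a knight.
Kate is a knave.
Victor is a knight.

Verification:
- Wendy (knight) says "Kate is a knave" - this is TRUE because Kate is a knave.
- Kate (knave) says "Wendy and I are the same type" - this is FALSE (a lie) because Kate is a knave and Wendy is a knight.
- Victor (knight) says "Kate always lies" - this is TRUE because Kate is a knave.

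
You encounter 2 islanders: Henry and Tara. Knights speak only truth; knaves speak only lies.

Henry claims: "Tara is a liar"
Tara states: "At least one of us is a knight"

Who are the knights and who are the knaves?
Henry is a knave.
Tara is a knight.

Verification:
- Henry (knave) says "Tara is a liar" - this is FALSE (a lie) because Tara is a knight.
- Tara (knight) says "At least one of us is a knight" - this is TRUE because Tara is a knight.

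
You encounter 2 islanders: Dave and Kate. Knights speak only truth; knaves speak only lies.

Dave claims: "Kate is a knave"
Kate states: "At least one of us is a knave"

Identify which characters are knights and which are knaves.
Dave is a knave.
Kate is a knight.

Verification:
- Dave (knave) says "Kate is a knave" - this is FALSE (a lie) because Kate is a knight.
- Kate (knight) says "At least one of us is a knave" - this is TRUE because Dave is a knave.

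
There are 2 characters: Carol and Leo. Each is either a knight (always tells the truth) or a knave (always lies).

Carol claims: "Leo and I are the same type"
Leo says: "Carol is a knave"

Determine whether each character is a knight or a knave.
Carol is a knave.
Leo is a knight.

Verification:
- Carol (knave) says "Leo and I are the same type" - this is FALSE (a lie) because Carol is a knave and Leo is a knight.
- Leo (knight) says "Carol is a knave" - this is TRUE because Carol is a knave.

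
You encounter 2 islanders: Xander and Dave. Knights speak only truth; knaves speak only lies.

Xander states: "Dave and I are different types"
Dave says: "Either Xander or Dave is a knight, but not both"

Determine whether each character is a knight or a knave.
Xander is a knave.
Dave is a knave.

Verification:
- Xander (knave) says "Dave and I are different types" - this is FALSE (a lie) because Xander is a knave and Dave is a knave.
- Dave (knave) says "Either Xander or Dave is a knight, but not both" - this is FALSE (a lie) because Xander is a knave and Dave is a knave.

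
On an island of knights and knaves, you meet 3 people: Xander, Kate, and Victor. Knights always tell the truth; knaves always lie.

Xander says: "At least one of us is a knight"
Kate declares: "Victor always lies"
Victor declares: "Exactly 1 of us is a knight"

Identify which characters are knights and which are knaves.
Xander is a knight.
Kate is a knight.
Victor is a knave.

Verification:
- Xander (knight) says "At least one of us is a knight" - this is TRUE because Xander and Kate are knights.
- Kate (knight) says "Victor always lies" - this is TRUE because Victor is a knave.
- Victor (knave) says "Exactly 1 of us is a knight" - this is FALSE (a lie) because there are 2 knights.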